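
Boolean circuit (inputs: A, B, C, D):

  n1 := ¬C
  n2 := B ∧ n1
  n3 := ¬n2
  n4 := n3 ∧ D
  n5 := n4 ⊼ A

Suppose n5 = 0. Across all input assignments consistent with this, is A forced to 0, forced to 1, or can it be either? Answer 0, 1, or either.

1

n5 = n4 ⊼ A must be 0, so both n4 = 1 and A = 1.
n4 = n3 ∧ D must be 1, so both n3 = 1 and D = 1.
Every assignment with n5 = 0 has A = 1; there are 3 such assignment(s).
  A=1, B=0, C=0, D=1
  A=1, B=0, C=1, D=1
  A=1, B=1, C=1, D=1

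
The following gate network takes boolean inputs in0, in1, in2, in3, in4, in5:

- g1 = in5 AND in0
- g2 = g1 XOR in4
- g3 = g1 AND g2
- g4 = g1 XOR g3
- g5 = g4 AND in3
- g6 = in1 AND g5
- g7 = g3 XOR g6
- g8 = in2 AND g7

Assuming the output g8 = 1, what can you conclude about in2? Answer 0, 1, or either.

1

g8 = in2 AND g7 must be 1, so both in2 = 1 and g7 = 1.
Every assignment with g8 = 1 has in2 = 1; there are 5 such assignment(s).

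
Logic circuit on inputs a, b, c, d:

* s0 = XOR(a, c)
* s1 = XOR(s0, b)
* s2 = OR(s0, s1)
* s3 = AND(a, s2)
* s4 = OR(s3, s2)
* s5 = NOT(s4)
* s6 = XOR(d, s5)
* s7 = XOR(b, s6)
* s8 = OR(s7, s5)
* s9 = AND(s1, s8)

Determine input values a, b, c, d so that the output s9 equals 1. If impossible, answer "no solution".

Check with a=0 b=0 c=1 d=1:
s0 = XOR(a, c) = XOR(0, 1) = 1
s1 = XOR(s0, b) = XOR(1, 0) = 1
s2 = OR(s0, s1) = OR(1, 1) = 1
s3 = AND(a, s2) = AND(0, 1) = 0
s4 = OR(s3, s2) = OR(0, 1) = 1
s5 = NOT(s4) = NOT 1 = 0
s6 = XOR(d, s5) = XOR(1, 0) = 1
s7 = XOR(b, s6) = XOR(0, 1) = 1
s8 = OR(s7, s5) = OR(1, 0) = 1
s9 = AND(s1, s8) = AND(1, 1) = 1
So s9 = 1 as required.

a=0 b=0 c=1 d=1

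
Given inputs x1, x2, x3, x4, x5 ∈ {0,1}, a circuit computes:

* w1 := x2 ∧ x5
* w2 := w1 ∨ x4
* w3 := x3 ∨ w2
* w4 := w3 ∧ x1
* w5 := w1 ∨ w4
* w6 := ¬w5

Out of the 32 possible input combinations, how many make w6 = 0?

w6 = ¬w5 must be 0, so w5 = 1.
w5 = w1 ∨ w4 must be 1, so at least one of w1, w4 is 1.
Enumerating the 32 input combinations, 17 give w6 = 0 and 15 give w6 = 1.

17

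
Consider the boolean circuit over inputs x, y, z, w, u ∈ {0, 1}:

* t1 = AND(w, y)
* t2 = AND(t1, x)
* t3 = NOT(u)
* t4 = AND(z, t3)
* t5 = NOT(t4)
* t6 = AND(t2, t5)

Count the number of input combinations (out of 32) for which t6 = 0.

t6 = AND(t2, t5) must be 0, so at least one of t2, t5 is 0.
Enumerating the 32 input combinations, 29 give t6 = 0 and 3 give t6 = 1.

29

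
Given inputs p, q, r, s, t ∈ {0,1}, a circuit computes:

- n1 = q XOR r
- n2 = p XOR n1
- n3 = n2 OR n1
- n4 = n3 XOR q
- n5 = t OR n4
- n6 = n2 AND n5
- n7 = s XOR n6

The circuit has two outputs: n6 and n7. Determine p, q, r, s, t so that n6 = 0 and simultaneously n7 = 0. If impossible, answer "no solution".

p=1 q=1 r=1 s=0 t=0

Check with p=1 q=1 r=1 s=0 t=0:
n1 = q XOR r = 1 XOR 1 = 0
n2 = p XOR n1 = 1 XOR 0 = 1
n3 = n2 OR n1 = 1 OR 0 = 1
n4 = n3 XOR q = 1 XOR 1 = 0
n5 = t OR n4 = 0 OR 0 = 0
n6 = n2 AND n5 = 1 AND 0 = 0
n7 = s XOR n6 = 0 XOR 0 = 0
So n6 = 0 and n7 = 0.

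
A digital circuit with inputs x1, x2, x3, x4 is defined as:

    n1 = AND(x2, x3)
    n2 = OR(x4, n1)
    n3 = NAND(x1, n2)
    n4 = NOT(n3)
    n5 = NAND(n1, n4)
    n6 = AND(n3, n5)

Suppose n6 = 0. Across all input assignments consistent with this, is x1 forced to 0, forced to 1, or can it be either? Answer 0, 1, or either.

1

n6 = AND(n3, n5) must be 0, so at least one of n3, n5 is 0.
Every assignment with n6 = 0 has x1 = 1; there are 5 such assignment(s).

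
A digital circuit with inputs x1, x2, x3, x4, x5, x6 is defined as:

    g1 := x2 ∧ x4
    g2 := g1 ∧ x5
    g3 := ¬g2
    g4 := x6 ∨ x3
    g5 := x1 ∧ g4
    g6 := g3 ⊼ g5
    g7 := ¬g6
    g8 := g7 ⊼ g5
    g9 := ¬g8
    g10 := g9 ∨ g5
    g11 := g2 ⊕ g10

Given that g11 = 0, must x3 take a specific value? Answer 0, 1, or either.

Both values of x3 occur among assignments with g11 = 0:
  x3=0: x1=0, x2=0, x3=0, x4=0, x5=0, x6=0
  x3=1: x1=0, x2=0, x3=1, x4=0, x5=0, x6=0

either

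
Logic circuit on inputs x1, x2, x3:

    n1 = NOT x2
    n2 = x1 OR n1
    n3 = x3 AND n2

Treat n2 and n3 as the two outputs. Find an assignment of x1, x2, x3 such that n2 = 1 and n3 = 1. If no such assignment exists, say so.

Check with x1=1, x2=0, x3=1:
n1 = NOT x2 = NOT 0 = 1
n2 = x1 OR n1 = 1 OR 1 = 1
n3 = x3 AND n2 = 1 AND 1 = 1
So n2 = 1 and n3 = 1.

x1=1, x2=0, x3=1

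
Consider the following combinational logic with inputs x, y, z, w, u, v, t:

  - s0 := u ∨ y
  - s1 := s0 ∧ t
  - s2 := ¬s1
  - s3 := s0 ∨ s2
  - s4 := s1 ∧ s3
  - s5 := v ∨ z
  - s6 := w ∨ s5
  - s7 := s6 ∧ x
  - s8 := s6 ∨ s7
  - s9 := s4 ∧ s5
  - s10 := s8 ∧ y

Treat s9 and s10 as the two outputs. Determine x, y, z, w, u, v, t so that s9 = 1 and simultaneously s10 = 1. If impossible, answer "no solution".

x=0 y=1 z=1 w=1 u=1 v=1 t=1

Check with x=0 y=1 z=1 w=1 u=1 v=1 t=1:
s0 = u ∨ y = 1 ∨ 1 = 1
s1 = s0 ∧ t = 1 ∧ 1 = 1
s2 = ¬s1 = ¬1 = 0
s3 = s0 ∨ s2 = 1 ∨ 0 = 1
s4 = s1 ∧ s3 = 1 ∧ 1 = 1
s5 = v ∨ z = 1 ∨ 1 = 1
s6 = w ∨ s5 = 1 ∨ 1 = 1
s7 = s6 ∧ x = 1 ∧ 0 = 0
s8 = s6 ∨ s7 = 1 ∨ 0 = 1
s9 = s4 ∧ s5 = 1 ∧ 1 = 1
s10 = s8 ∧ y = 1 ∧ 1 = 1
So s9 = 1 and s10 = 1.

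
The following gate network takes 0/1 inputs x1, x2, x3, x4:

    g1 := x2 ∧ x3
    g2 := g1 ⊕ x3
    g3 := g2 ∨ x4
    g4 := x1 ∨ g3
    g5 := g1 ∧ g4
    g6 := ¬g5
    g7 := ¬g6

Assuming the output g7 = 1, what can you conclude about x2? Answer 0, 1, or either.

g7 = ¬g6 must be 1, so g6 = 0.
Every assignment with g7 = 1 has x2 = 1; there are 3 such assignment(s).
  x1=0, x2=1, x3=1, x4=1
  x1=1, x2=1, x3=1, x4=0
  x1=1, x2=1, x3=1, x4=1

1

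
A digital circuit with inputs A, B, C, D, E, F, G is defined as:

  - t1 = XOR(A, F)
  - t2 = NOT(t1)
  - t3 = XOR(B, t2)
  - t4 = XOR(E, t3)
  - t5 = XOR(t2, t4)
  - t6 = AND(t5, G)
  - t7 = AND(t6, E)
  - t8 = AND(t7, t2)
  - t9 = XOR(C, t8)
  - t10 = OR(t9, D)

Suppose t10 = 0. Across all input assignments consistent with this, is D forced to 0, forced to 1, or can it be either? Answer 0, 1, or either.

t10 = OR(t9, D) must be 0, so both t9 = 0 and D = 0.
Every assignment with t10 = 0 has D = 0; there are 32 such assignment(s).

0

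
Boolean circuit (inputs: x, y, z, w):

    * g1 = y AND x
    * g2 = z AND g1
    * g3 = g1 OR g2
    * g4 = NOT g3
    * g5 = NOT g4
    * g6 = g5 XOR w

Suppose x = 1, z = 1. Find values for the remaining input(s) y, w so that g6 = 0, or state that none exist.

g6 = g5 XOR w must be 0, so g5 and w are equal.
Check with x = 1, z = 1 and y=1, w=1:
g1 = y AND x = 1 AND 1 = 1
g2 = z AND g1 = 1 AND 1 = 1
g3 = g1 OR g2 = 1 OR 1 = 1
g4 = NOT g3 = NOT 1 = 0
g5 = NOT g4 = NOT 0 = 1
g6 = g5 XOR w = 1 XOR 1 = 0
So g6 = 0.

y=1 w=1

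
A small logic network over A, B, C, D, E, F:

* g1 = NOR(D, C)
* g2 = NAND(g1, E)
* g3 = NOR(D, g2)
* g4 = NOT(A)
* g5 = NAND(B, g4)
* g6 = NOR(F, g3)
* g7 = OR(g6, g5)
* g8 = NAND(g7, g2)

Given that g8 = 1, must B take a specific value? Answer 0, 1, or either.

either

Both values of B occur among assignments with g8 = 1:
  B=0: A=0, B=0, C=0, D=0, E=1, F=0
  B=1: A=0, B=1, C=0, D=0, E=0, F=1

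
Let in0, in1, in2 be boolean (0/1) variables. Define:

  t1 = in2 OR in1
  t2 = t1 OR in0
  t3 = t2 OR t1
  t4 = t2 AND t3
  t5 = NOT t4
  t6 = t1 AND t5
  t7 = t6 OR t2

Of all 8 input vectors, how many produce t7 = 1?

7

t7 = t6 OR t2 must be 1, so at least one of t6, t2 is 1.
Enumerating the 8 input combinations, 7 give t7 = 1 and 1 give t7 = 0.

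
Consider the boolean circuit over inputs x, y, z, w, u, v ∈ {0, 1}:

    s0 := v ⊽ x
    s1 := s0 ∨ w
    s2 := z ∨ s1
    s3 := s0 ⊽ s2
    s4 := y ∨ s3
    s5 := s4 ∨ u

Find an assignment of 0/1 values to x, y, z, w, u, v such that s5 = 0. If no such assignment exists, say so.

s5 = s4 ∨ u must be 0, so both s4 = 0 and u = 0.
s4 = y ∨ s3 must be 0, so both y = 0 and s3 = 0.
Check with x=0, y=0, z=1, w=0, u=0, v=1:
s0 = v ⊽ x = 1 ⊽ 0 = 0
s1 = s0 ∨ w = 0 ∨ 0 = 0
s2 = z ∨ s1 = 1 ∨ 0 = 1
s3 = s0 ⊽ s2 = 0 ⊽ 1 = 0
s4 = y ∨ s3 = 0 ∨ 0 = 0
s5 = s4 ∨ u = 0 ∨ 0 = 0
So s5 = 0 as required.

x=0, y=0, z=1, w=0, u=0, v=1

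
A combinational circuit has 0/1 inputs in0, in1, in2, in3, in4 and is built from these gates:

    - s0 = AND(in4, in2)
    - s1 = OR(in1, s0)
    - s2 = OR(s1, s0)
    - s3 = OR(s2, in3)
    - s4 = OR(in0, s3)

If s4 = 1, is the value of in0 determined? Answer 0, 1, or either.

either

Both values of in0 occur among assignments with s4 = 1:
  in0=0: in0=0, in1=0, in2=0, in3=1, in4=0
  in0=1: in0=1, in1=0, in2=0, in3=0, in4=0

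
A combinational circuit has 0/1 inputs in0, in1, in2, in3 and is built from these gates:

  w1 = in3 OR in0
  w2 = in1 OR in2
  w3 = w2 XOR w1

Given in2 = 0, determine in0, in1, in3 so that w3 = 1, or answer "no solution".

in0=1, in1=0, in3=1

Check with in2 = 0 and in0=1, in1=0, in3=1:
w1 = in3 OR in0 = 1 OR 1 = 1
w2 = in1 OR in2 = 0 OR 0 = 0
w3 = w2 XOR w1 = 0 XOR 1 = 1
So w3 = 1.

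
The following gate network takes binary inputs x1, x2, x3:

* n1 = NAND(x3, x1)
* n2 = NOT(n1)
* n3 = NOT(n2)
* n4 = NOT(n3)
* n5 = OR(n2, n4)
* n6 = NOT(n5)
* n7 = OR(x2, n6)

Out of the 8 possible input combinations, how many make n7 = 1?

n7 = OR(x2, n6) must be 1, so at least one of x2, n6 is 1.
Enumerating the 8 input combinations, 7 give n7 = 1 and 1 give n7 = 0.

7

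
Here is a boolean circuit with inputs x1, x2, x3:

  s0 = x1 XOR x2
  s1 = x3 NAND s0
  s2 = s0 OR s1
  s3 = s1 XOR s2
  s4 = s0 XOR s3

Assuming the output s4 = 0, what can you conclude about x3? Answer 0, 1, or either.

Both values of x3 occur among assignments with s4 = 0:
  x3=0: x1=0, x2=0, x3=0
  x3=1: x1=0, x2=0, x3=1

either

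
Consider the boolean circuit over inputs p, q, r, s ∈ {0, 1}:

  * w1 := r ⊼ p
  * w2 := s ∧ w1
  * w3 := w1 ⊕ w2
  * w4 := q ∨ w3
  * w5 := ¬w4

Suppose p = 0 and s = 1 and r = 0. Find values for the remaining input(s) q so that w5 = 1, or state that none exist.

w5 = ¬w4 must be 1, so w4 = 0.
w4 = q ∨ w3 must be 0, so both q = 0 and w3 = 0.
Check with p = 0 and s = 1 and r = 0 and q=0:
w1 = r ⊼ p = 0 ⊼ 0 = 1
w2 = s ∧ w1 = 1 ∧ 1 = 1
w3 = w1 ⊕ w2 = 1 ⊕ 1 = 0
w4 = q ∨ w3 = 0 ∨ 0 = 0
w5 = ¬w4 = ¬0 = 1
So w5 = 1.

q=0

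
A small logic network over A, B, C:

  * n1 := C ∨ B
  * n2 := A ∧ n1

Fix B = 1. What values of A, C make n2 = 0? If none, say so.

A=0, C=1

n2 = A ∧ n1 must be 0, so at least one of A, n1 is 0.
Check with B = 1 and A=0, C=1:
n1 = C ∨ B = 1 ∨ 1 = 1
n2 = A ∧ n1 = 0 ∧ 1 = 0
So n2 = 0.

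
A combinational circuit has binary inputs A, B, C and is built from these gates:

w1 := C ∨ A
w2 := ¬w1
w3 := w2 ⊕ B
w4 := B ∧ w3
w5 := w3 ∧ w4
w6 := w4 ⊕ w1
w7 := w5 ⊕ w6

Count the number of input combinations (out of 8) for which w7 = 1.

6

w7 = w5 ⊕ w6 must be 1, so w5 and w6 differ.
Satisfying assignments:
  A=0, B=0, C=1
  A=0, B=1, C=1
  A=1, B=0, C=0
  A=1, B=0, C=1
  A=1, B=1, C=0
  A=1, B=1, C=1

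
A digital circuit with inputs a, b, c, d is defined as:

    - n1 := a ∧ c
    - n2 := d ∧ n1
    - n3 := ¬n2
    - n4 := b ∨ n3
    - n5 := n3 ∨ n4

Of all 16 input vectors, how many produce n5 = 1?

15

n5 = n3 ∨ n4 must be 1, so at least one of n3, n4 is 1.
Enumerating the 16 input combinations, 15 give n5 = 1 and 1 give n5 = 0.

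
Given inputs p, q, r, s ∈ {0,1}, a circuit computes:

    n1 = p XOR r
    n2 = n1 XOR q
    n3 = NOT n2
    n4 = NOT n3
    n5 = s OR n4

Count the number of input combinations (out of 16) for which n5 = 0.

4

n5 = s OR n4 must be 0, so both s = 0 and n4 = 0.
n4 = NOT n3 must be 0, so n3 = 1.
n3 = NOT n2 must be 1, so n2 = 0.
Satisfying assignments:
  p=0, q=0, r=0, s=0
  p=0, q=1, r=1, s=0
  p=1, q=0, r=1, s=0
  p=1, q=1, r=0, s=0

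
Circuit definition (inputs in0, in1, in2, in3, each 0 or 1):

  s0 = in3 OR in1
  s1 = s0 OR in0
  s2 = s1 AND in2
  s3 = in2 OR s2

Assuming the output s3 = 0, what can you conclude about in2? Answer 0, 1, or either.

0

s3 = in2 OR s2 must be 0, so both in2 = 0 and s2 = 0.
s2 = s1 AND in2 must be 0, so at least one of s1, in2 is 0.
Every assignment with s3 = 0 has in2 = 0; there are 8 such assignment(s).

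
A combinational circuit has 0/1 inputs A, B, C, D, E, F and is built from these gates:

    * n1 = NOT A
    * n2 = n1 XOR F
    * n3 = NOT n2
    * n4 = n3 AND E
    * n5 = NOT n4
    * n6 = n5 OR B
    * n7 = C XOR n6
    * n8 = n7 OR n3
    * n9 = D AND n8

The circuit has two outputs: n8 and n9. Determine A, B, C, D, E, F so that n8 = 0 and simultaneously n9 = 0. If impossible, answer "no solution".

A=0, B=1, C=1, D=1, E=1, F=0

Check with A=0, B=1, C=1, D=1, E=1, F=0:
n1 = NOT A = NOT 0 = 1
n2 = n1 XOR F = 1 XOR 0 = 1
n3 = NOT n2 = NOT 1 = 0
n4 = n3 AND E = 0 AND 1 = 0
n5 = NOT n4 = NOT 0 = 1
n6 = n5 OR B = 1 OR 1 = 1
n7 = C XOR n6 = 1 XOR 1 = 0
n8 = n7 OR n3 = 0 OR 0 = 0
n9 = D AND n8 = 1 AND 0 = 0
So n8 = 0 and n9 = 0.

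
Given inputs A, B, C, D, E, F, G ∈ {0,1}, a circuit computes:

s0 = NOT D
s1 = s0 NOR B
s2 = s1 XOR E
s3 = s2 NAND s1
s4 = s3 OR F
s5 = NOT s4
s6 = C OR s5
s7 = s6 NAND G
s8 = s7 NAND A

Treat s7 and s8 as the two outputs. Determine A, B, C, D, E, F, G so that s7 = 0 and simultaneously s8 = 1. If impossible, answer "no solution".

Check with A=1, B=0, C=1, D=0, E=1, F=1, G=1:
s0 = NOT D = NOT 0 = 1
s1 = s0 NOR B = 1 NOR 0 = 0
s2 = s1 XOR E = 0 XOR 1 = 1
s3 = s2 NAND s1 = 1 NAND 0 = 1
s4 = s3 OR F = 1 OR 1 = 1
s5 = NOT s4 = NOT 1 = 0
s6 = C OR s5 = 1 OR 0 = 1
s7 = s6 NAND G = 1 NAND 1 = 0
s8 = s7 NAND A = 0 NAND 1 = 1
So s7 = 0 and s8 = 1.

A=1, B=0, C=1, D=0, E=1, F=1, G=1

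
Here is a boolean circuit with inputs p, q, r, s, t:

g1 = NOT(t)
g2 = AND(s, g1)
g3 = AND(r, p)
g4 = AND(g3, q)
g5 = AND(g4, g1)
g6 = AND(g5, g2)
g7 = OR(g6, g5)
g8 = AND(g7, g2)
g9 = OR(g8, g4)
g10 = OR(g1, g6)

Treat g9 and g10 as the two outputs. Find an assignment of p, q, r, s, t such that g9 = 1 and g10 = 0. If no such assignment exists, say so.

Check with p=1, q=1, r=1, s=1, t=1:
g1 = NOT(t) = NOT 1 = 0
g2 = AND(s, g1) = AND(1, 0) = 0
g3 = AND(r, p) = AND(1, 1) = 1
g4 = AND(g3, q) = AND(1, 1) = 1
g5 = AND(g4, g1) = AND(1, 0) = 0
g6 = AND(g5, g2) = AND(0, 0) = 0
g7 = OR(g6, g5) = OR(0, 0) = 0
g8 = AND(g7, g2) = AND(0, 0) = 0
g9 = OR(g8, g4) = OR(0, 1) = 1
g10 = OR(g1, g6) = OR(0, 0) = 0
So g9 = 1 and g10 = 0.

p=1, q=1, r=1, s=1, t=1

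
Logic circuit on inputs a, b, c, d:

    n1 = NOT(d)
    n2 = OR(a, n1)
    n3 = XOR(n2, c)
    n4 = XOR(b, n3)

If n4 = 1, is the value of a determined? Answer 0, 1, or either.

Both values of a occur among assignments with n4 = 1:
  a=0: a=0, b=0, c=0, d=0
  a=1: a=1, b=0, c=0, d=0

either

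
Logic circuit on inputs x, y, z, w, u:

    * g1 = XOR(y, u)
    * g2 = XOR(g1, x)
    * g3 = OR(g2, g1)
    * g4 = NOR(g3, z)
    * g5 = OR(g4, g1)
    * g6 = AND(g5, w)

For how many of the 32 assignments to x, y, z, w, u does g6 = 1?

g6 = AND(g5, w) must be 1, so both g5 = 1 and w = 1.
g5 = OR(g4, g1) must be 1, so at least one of g4, g1 is 1.
Enumerating the 32 input combinations, 10 give g6 = 1 and 22 give g6 = 0.

10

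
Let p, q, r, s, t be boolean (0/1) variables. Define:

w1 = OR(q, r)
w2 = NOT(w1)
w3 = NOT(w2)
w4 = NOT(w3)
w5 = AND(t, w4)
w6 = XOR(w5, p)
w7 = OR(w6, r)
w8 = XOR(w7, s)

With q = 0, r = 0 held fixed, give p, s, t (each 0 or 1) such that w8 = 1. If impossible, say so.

Check with q = 0, r = 0 and p=0, s=1, t=0:
w1 = OR(q, r) = OR(0, 0) = 0
w2 = NOT(w1) = NOT 0 = 1
w3 = NOT(w2) = NOT 1 = 0
w4 = NOT(w3) = NOT 0 = 1
w5 = AND(t, w4) = AND(0, 1) = 0
w6 = XOR(w5, p) = XOR(0, 0) = 0
w7 = OR(w6, r) = OR(0, 0) = 0
w8 = XOR(w7, s) = XOR(0, 1) = 1
So w8 = 1.

p=0, s=1, t=0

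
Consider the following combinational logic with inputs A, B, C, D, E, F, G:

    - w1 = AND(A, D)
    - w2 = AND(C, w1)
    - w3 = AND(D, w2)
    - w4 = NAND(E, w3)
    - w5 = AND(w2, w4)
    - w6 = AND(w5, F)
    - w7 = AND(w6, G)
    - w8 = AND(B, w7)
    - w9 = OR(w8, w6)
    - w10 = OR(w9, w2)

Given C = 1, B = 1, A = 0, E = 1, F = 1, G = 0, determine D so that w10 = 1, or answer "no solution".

With C = 1, B = 1, A = 0, E = 1, F = 1, G = 0 fixed, none of the 2 settings of D give w10 = 1.
For example, with D=0:
w1 = AND(A, D) = AND(0, 0) = 0
w2 = AND(C, w1) = AND(1, 0) = 0
w3 = AND(D, w2) = AND(0, 0) = 0
w4 = NAND(E, w3) = NAND(1, 0) = 1
w5 = AND(w2, w4) = AND(0, 1) = 0
w6 = AND(w5, F) = AND(0, 1) = 0
w7 = AND(w6, G) = AND(0, 0) = 0
w8 = AND(B, w7) = AND(1, 0) = 0
w9 = OR(w8, w6) = OR(0, 0) = 0
w10 = OR(w9, w2) = OR(0, 0) = 0
giving w10 = 0 ≠ 1.

no solution exists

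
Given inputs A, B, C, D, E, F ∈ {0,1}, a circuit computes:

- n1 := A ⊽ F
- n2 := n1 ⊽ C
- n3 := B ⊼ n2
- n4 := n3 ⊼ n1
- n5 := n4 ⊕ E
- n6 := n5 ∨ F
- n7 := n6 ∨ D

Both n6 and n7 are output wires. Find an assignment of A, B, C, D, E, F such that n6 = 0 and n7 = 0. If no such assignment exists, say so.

A=0, B=0, C=0, D=0, E=0, F=0

Check with A=0, B=0, C=0, D=0, E=0, F=0:
n1 = A ⊽ F = 0 ⊽ 0 = 1
n2 = n1 ⊽ C = 1 ⊽ 0 = 0
n3 = B ⊼ n2 = 0 ⊼ 0 = 1
n4 = n3 ⊼ n1 = 1 ⊼ 1 = 0
n5 = n4 ⊕ E = 0 ⊕ 0 = 0
n6 = n5 ∨ F = 0 ∨ 0 = 0
n7 = n6 ∨ D = 0 ∨ 0 = 0
So n6 = 0 and n7 = 0.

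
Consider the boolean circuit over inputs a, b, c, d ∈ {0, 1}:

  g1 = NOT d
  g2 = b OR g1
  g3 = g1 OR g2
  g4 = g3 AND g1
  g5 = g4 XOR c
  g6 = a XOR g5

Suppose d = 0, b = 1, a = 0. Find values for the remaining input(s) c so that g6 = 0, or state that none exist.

g6 = a XOR g5 must be 0, so a and g5 are equal.
Check with d = 0, b = 1, a = 0 and c=1:
g1 = NOT d = NOT 0 = 1
g2 = b OR g1 = 1 OR 1 = 1
g3 = g1 OR g2 = 1 OR 1 = 1
g4 = g3 AND g1 = 1 AND 1 = 1
g5 = g4 XOR c = 1 XOR 1 = 0
g6 = a XOR g5 = 0 XOR 0 = 0
So g6 = 0.

c=1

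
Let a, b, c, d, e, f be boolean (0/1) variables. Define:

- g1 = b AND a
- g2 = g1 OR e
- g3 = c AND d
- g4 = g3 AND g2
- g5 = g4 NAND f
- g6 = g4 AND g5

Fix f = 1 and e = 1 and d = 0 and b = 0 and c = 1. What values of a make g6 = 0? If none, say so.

a=0

g6 = g4 AND g5 must be 0, so at least one of g4, g5 is 0.
Check with f = 1 and e = 1 and d = 0 and b = 0 and c = 1 and a=0:
g1 = b AND a = 0 AND 0 = 0
g2 = g1 OR e = 0 OR 1 = 1
g3 = c AND d = 1 AND 0 = 0
g4 = g3 AND g2 = 0 AND 1 = 0
g5 = g4 NAND f = 0 NAND 1 = 1
g6 = g4 AND g5 = 0 AND 1 = 0
So g6 = 0.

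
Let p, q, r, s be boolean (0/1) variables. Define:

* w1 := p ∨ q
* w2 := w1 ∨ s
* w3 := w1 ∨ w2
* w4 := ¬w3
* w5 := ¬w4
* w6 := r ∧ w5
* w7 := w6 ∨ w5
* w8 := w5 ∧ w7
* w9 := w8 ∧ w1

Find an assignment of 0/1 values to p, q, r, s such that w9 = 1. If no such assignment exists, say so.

p=1, q=1, r=1, s=0

w9 = w8 ∧ w1 must be 1, so both w8 = 1 and w1 = 1.
Check with p=1, q=1, r=1, s=0:
w1 = p ∨ q = 1 ∨ 1 = 1
w2 = w1 ∨ s = 1 ∨ 0 = 1
w3 = w1 ∨ w2 = 1 ∨ 1 = 1
w4 = ¬w3 = ¬1 = 0
w5 = ¬w4 = ¬0 = 1
w6 = r ∧ w5 = 1 ∧ 1 = 1
w7 = w6 ∨ w5 = 1 ∨ 1 = 1
w8 = w5 ∧ w7 = 1 ∧ 1 = 1
w9 = w8 ∧ w1 = 1 ∧ 1 = 1
So w9 = 1 as required.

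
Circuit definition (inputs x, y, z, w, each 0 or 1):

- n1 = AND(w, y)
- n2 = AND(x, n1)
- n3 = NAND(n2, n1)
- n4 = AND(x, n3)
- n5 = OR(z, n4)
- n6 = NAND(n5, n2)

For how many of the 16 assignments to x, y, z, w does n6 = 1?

15

n6 = NAND(n5, n2) must be 1, so at least one of n5, n2 is 0.
Enumerating the 16 input combinations, 15 give n6 = 1 and 1 give n6 = 0.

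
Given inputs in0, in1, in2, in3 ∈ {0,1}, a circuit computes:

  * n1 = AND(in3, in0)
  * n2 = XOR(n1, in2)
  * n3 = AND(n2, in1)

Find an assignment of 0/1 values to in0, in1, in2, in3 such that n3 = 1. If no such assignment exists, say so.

in0=1 in1=1 in2=1 in3=0

Check with in0=1 in1=1 in2=1 in3=0:
n1 = AND(in3, in0) = AND(0, 1) = 0
n2 = XOR(n1, in2) = XOR(0, 1) = 1
n3 = AND(n2, in1) = AND(1, 1) = 1
So n3 = 1 as required.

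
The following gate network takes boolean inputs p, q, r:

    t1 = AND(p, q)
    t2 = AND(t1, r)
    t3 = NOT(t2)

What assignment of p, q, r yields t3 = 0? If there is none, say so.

t3 = NOT(t2) must be 0, so t2 = 1.
t2 = AND(t1, r) must be 1, so both t1 = 1 and r = 1.
t1 = AND(p, q) must be 1, so both p = 1 and q = 1.
Check with p=1 q=1 r=1:
t1 = AND(p, q) = AND(1, 1) = 1
t2 = AND(t1, r) = AND(1, 1) = 1
t3 = NOT(t2) = NOT 1 = 0
So t3 = 0 as required.

p=1 q=1 r=1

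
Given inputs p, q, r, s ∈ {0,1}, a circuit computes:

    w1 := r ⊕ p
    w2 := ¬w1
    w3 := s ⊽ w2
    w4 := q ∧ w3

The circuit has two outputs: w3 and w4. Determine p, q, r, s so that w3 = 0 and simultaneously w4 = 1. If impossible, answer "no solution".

no solution exists

Across all 16 input combinations, none give both w3 = 0 and w4 = 1.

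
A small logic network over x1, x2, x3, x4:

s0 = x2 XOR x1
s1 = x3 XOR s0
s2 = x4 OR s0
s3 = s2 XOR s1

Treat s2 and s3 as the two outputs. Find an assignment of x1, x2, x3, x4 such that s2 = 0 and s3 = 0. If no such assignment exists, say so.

Check with x1=0, x2=0, x3=0, x4=0:
s0 = x2 XOR x1 = 0 XOR 0 = 0
s1 = x3 XOR s0 = 0 XOR 0 = 0
s2 = x4 OR s0 = 0 OR 0 = 0
s3 = s2 XOR s1 = 0 XOR 0 = 0
So s2 = 0 and s3 = 0.

x1=0, x2=0, x3=0, x4=0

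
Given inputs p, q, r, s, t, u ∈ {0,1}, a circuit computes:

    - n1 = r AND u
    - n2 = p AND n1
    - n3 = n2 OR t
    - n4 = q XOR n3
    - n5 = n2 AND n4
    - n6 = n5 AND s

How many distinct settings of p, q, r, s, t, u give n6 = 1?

n6 = n5 AND s must be 1, so both n5 = 1 and s = 1.
Satisfying assignments:
  p=1, q=0, r=1, s=1, t=0, u=1
  p=1, q=0, r=1, s=1, t=1, u=1

2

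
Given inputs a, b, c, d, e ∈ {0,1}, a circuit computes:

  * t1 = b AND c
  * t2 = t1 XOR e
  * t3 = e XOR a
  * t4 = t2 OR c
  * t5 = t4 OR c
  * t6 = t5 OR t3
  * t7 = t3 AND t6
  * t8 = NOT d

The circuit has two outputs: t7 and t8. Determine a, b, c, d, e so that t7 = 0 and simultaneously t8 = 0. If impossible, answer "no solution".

Check with a=0, b=0, c=0, d=1, e=0:
t1 = b AND c = 0 AND 0 = 0
t2 = t1 XOR e = 0 XOR 0 = 0
t3 = e XOR a = 0 XOR 0 = 0
t4 = t2 OR c = 0 OR 0 = 0
t5 = t4 OR c = 0 OR 0 = 0
t6 = t5 OR t3 = 0 OR 0 = 0
t7 = t3 AND t6 = 0 AND 0 = 0
t8 = NOT d = NOT 1 = 0
So t7 = 0 and t8 = 0.

a=0, b=0, c=0, d=1, e=0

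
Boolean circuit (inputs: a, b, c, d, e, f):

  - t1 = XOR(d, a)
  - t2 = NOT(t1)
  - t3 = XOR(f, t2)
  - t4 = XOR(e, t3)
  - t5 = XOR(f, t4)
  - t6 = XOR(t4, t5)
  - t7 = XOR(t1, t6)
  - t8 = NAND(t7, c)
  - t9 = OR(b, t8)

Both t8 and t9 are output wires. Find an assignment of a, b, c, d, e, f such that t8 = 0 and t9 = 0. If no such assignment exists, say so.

a=1 b=0 c=1 d=1 e=1 f=1

Check with a=1 b=0 c=1 d=1 e=1 f=1:
t1 = XOR(d, a) = XOR(1, 1) = 0
t2 = NOT(t1) = NOT 0 = 1
t3 = XOR(f, t2) = XOR(1, 1) = 0
t4 = XOR(e, t3) = XOR(1, 0) = 1
t5 = XOR(f, t4) = XOR(1, 1) = 0
t6 = XOR(t4, t5) = XOR(1, 0) = 1
t7 = XOR(t1, t6) = XOR(0, 1) = 1
t8 = NAND(t7, c) = NAND(1, 1) = 0
t9 = OR(b, t8) = OR(0, 0) = 0
So t8 = 0 and t9 = 0.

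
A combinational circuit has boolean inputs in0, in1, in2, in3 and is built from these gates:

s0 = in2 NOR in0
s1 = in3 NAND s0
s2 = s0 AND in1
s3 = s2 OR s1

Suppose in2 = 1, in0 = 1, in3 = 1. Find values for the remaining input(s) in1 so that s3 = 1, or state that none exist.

in1=1

s3 = s2 OR s1 must be 1, so at least one of s2, s1 is 1.
Check with in2 = 1, in0 = 1, in3 = 1 and in1=1:
s0 = in2 NOR in0 = 1 NOR 1 = 0
s1 = in3 NAND s0 = 1 NAND 0 = 1
s2 = s0 AND in1 = 0 AND 1 = 0
s3 = s2 OR s1 = 0 OR 1 = 1
So s3 = 1.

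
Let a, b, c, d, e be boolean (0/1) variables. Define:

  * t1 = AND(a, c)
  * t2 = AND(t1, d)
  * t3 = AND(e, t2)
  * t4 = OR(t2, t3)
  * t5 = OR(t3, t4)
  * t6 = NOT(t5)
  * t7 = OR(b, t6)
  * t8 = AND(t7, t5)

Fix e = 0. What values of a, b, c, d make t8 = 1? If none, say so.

t8 = AND(t7, t5) must be 1, so both t7 = 1 and t5 = 1.
Check with e = 0 and a=1, b=1, c=1, d=1:
t1 = AND(a, c) = AND(1, 1) = 1
t2 = AND(t1, d) = AND(1, 1) = 1
t3 = AND(e, t2) = AND(0, 1) = 0
t4 = OR(t2, t3) = OR(1, 0) = 1
t5 = OR(t3, t4) = OR(0, 1) = 1
t6 = NOT(t5) = NOT 1 = 0
t7 = OR(b, t6) = OR(1, 0) = 1
t8 = AND(t7, t5) = AND(1, 1) = 1
So t8 = 1.

a=1 b=1 c=1 d=1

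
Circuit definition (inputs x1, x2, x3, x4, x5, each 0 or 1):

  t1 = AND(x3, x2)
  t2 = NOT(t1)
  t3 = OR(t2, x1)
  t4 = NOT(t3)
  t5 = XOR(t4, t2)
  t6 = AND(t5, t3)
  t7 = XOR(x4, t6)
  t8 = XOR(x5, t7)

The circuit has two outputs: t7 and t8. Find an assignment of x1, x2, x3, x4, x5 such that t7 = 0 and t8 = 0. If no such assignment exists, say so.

x1=0 x2=0 x3=1 x4=1 x5=0

Check with x1=0 x2=0 x3=1 x4=1 x5=0:
t1 = AND(x3, x2) = AND(1, 0) = 0
t2 = NOT(t1) = NOT 0 = 1
t3 = OR(t2, x1) = OR(1, 0) = 1
t4 = NOT(t3) = NOT 1 = 0
t5 = XOR(t4, t2) = XOR(0, 1) = 1
t6 = AND(t5, t3) = AND(1, 1) = 1
t7 = XOR(x4, t6) = XOR(1, 1) = 0
t8 = XOR(x5, t7) = XOR(0, 0) = 0
So t7 = 0 and t8 = 0.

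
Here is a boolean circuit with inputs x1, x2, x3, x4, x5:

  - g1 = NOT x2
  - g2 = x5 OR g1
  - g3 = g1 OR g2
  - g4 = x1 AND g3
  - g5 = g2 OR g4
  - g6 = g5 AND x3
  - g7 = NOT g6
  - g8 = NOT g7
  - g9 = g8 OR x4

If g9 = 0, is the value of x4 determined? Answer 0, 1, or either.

g9 = g8 OR x4 must be 0, so both g8 = 0 and x4 = 0.
Every assignment with g9 = 0 has x4 = 0; there are 10 such assignment(s).

0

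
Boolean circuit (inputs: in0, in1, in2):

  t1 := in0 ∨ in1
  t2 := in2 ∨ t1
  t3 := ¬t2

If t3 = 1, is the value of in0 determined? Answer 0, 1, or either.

0

t3 = ¬t2 must be 1, so t2 = 0.
Every assignment with t3 = 1 has in0 = 0; there are 1 such assignment(s).
  in0=0, in1=0, in2=0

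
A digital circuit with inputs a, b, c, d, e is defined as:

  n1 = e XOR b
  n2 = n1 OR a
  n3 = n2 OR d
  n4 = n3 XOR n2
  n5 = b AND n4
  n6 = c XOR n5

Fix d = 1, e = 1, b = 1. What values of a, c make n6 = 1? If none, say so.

a=0, c=0

Check with d = 1, e = 1, b = 1 and a=0, c=0:
n1 = e XOR b = 1 XOR 1 = 0
n2 = n1 OR a = 0 OR 0 = 0
n3 = n2 OR d = 0 OR 1 = 1
n4 = n3 XOR n2 = 1 XOR 0 = 1
n5 = b AND n4 = 1 AND 1 = 1
n6 = c XOR n5 = 0 XOR 1 = 1
So n6 = 1.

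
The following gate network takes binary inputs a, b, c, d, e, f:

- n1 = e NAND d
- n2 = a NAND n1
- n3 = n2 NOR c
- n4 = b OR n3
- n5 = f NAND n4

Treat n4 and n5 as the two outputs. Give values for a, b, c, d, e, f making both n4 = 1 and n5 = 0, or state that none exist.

a=0, b=1, c=1, d=1, e=0, f=1

Check with a=0, b=1, c=1, d=1, e=0, f=1:
n1 = e NAND d = 0 NAND 1 = 1
n2 = a NAND n1 = 0 NAND 1 = 1
n3 = n2 NOR c = 1 NOR 1 = 0
n4 = b OR n3 = 1 OR 0 = 1
n5 = f NAND n4 = 1 NAND 1 = 0
So n4 = 1 and n5 = 0.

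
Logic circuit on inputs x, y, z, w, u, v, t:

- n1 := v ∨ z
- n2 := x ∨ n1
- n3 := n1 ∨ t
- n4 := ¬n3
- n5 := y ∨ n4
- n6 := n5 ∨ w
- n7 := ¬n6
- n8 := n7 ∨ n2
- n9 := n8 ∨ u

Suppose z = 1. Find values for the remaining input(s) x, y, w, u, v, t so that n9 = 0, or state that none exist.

no solution exists

With z = 1 fixed, none of the 64 settings of x, y, w, u, v, t give n9 = 0.
For example, with x=0, y=0, w=0, u=0, v=0, t=0:
n1 = v ∨ z = 0 ∨ 1 = 1
n2 = x ∨ n1 = 0 ∨ 1 = 1
n3 = n1 ∨ t = 1 ∨ 0 = 1
n4 = ¬n3 = ¬1 = 0
n5 = y ∨ n4 = 0 ∨ 0 = 0
n6 = n5 ∨ w = 0 ∨ 0 = 0
n7 = ¬n6 = ¬0 = 1
n8 = n7 ∨ n2 = 1 ∨ 1 = 1
n9 = n8 ∨ u = 1 ∨ 0 = 1
giving n9 = 1 ≠ 0.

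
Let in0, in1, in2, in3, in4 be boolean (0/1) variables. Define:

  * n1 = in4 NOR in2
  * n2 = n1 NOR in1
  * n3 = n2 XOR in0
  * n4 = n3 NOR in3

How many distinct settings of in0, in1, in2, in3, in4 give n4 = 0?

n4 = n3 NOR in3 must be 0, so at least one of n3, in3 is 1.
Enumerating the 32 input combinations, 24 give n4 = 0 and 8 give n4 = 1.

24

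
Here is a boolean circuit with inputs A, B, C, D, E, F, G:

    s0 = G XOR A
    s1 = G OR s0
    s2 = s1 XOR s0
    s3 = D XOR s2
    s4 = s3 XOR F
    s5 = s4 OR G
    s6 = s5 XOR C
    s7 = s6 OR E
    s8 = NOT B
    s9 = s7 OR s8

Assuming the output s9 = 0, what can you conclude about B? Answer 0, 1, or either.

1

s9 = s7 OR s8 must be 0, so both s7 = 0 and s8 = 0.
s7 = s6 OR E must be 0, so both s6 = 0 and E = 0.
Every assignment with s9 = 0 has B = 1; there are 16 such assignment(s).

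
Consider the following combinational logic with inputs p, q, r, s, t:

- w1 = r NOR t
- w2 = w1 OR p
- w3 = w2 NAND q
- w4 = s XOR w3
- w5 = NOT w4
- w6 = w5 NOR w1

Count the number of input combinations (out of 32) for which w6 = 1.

12

w6 = w5 NOR w1 must be 1, so both w5 = 0 and w1 = 0.
w5 = NOT w4 must be 0, so w4 = 1.
Enumerating the 32 input combinations, 12 give w6 = 1 and 20 give w6 = 0.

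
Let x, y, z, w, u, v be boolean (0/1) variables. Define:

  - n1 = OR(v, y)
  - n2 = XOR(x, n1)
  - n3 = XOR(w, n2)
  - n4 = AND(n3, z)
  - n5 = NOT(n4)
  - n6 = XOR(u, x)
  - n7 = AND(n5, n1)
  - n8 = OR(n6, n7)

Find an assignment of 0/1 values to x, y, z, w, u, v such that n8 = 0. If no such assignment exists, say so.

x=1, y=0, z=0, w=1, u=1, v=0

Check with x=1, y=0, z=0, w=1, u=1, v=0:
n1 = OR(v, y) = OR(0, 0) = 0
n2 = XOR(x, n1) = XOR(1, 0) = 1
n3 = XOR(w, n2) = XOR(1, 1) = 0
n4 = AND(n3, z) = AND(0, 0) = 0
n5 = NOT(n4) = NOT 0 = 1
n6 = XOR(u, x) = XOR(1, 1) = 0
n7 = AND(n5, n1) = AND(1, 0) = 0
n8 = OR(n6, n7) = OR(0, 0) = 0
So n8 = 0 as required.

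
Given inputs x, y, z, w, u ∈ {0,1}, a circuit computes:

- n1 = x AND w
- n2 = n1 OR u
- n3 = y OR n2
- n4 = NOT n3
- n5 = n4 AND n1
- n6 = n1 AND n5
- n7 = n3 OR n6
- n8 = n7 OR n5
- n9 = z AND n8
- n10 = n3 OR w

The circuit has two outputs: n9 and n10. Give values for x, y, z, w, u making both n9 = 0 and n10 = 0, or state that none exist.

Check with x=0 y=0 z=1 w=0 u=0:
n1 = x AND w = 0 AND 0 = 0
n2 = n1 OR u = 0 OR 0 = 0
n3 = y OR n2 = 0 OR 0 = 0
n4 = NOT n3 = NOT 0 = 1
n5 = n4 AND n1 = 1 AND 0 = 0
n6 = n1 AND n5 = 0 AND 0 = 0
n7 = n3 OR n6 = 0 OR 0 = 0
n8 = n7 OR n5 = 0 OR 0 = 0
n9 = z AND n8 = 1 AND 0 = 0
n10 = n3 OR w = 0 OR 0 = 0
So n9 = 0 and n10 = 0.

x=0 y=0 z=1 w=0 u=0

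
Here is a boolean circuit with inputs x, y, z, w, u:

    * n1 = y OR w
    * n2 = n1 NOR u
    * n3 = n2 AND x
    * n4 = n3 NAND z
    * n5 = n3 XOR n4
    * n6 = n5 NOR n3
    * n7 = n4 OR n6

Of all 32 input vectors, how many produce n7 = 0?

n7 = n4 OR n6 must be 0, so both n4 = 0 and n6 = 0.
n4 = n3 NAND z must be 0, so both n3 = 1 and z = 1.
Satisfying assignments:
  x=1, y=0, z=1, w=0, u=0

1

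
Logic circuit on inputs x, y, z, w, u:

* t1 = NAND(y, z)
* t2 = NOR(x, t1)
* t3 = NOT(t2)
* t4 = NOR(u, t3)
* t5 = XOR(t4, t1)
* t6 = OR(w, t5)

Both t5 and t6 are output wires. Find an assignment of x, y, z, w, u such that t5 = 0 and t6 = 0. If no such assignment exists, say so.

x=1, y=1, z=1, w=0, u=0

Check with x=1, y=1, z=1, w=0, u=0:
t1 = NAND(y, z) = NAND(1, 1) = 0
t2 = NOR(x, t1) = NOR(1, 0) = 0
t3 = NOT(t2) = NOT 0 = 1
t4 = NOR(u, t3) = NOR(0, 1) = 0
t5 = XOR(t4, t1) = XOR(0, 0) = 0
t6 = OR(w, t5) = OR(0, 0) = 0
So t5 = 0 and t6 = 0.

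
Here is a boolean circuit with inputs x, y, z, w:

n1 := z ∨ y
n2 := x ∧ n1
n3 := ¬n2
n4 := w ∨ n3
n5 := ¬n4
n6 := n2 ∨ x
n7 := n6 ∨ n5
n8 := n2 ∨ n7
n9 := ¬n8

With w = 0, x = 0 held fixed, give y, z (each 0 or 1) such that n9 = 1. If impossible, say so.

n9 = ¬n8 must be 1, so n8 = 0.
n8 = n2 ∨ n7 must be 0, so both n2 = 0 and n7 = 0.
Check with w = 0, x = 0 and y=1, z=0:
n1 = z ∨ y = 0 ∨ 1 = 1
n2 = x ∧ n1 = 0 ∧ 1 = 0
n3 = ¬n2 = ¬0 = 1
n4 = w ∨ n3 = 0 ∨ 1 = 1
n5 = ¬n4 = ¬1 = 0
n6 = n2 ∨ x = 0 ∨ 0 = 0
n7 = n6 ∨ n5 = 0 ∨ 0 = 0
n8 = n2 ∨ n7 = 0 ∨ 0 = 0
n9 = ¬n8 = ¬0 = 1
So n9 = 1.

y=1 z=0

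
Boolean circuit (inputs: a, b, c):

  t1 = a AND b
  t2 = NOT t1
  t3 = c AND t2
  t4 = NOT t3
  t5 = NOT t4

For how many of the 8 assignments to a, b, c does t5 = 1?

t5 = NOT t4 must be 1, so t4 = 0.
Satisfying assignments:
  a=0, b=0, c=1
  a=0, b=1, c=1
  a=1, b=0, c=1

3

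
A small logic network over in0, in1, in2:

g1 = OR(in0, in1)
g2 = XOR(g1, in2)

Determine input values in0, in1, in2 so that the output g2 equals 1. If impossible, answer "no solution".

g2 = XOR(g1, in2) must be 1, so g1 and in2 differ.
Check with in0=1, in1=0, in2=0:
g1 = OR(in0, in1) = OR(1, 0) = 1
g2 = XOR(g1, in2) = XOR(1, 0) = 1
So g2 = 1 as required.

in0=1, in1=0, in2=0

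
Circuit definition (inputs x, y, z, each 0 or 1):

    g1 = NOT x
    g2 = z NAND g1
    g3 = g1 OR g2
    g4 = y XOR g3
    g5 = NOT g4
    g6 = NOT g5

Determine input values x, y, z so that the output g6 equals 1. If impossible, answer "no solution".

g6 = NOT g5 must be 1, so g5 = 0.
g5 = NOT g4 must be 0, so g4 = 1.
g4 = y XOR g3 must be 1, so y and g3 differ.
Check with x=1 y=0 z=1:
g1 = NOT x = NOT 1 = 0
g2 = z NAND g1 = 1 NAND 0 = 1
g3 = g1 OR g2 = 0 OR 1 = 1
g4 = y XOR g3 = 0 XOR 1 = 1
g5 = NOT g4 = NOT 1 = 0
g6 = NOT g5 = NOT 0 = 1
So g6 = 1 as required.

x=1 y=0 z=1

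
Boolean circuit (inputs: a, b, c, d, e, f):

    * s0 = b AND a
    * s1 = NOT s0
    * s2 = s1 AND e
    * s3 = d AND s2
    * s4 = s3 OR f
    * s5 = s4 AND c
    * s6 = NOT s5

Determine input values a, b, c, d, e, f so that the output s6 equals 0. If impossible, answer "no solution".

a=0, b=1, c=1, d=1, e=1, f=1

Check with a=0, b=1, c=1, d=1, e=1, f=1:
s0 = b AND a = 1 AND 0 = 0
s1 = NOT s0 = NOT 0 = 1
s2 = s1 AND e = 1 AND 1 = 1
s3 = d AND s2 = 1 AND 1 = 1
s4 = s3 OR f = 1 OR 1 = 1
s5 = s4 AND c = 1 AND 1 = 1
s6 = NOT s5 = NOT 1 = 0
So s6 = 0 as required.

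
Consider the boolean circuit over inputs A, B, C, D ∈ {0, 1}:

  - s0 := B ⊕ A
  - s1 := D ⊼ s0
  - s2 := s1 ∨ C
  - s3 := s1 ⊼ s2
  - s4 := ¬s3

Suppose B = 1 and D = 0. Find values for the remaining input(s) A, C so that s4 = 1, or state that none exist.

Check with B = 1 and D = 0 and A=1, C=0:
s0 = B ⊕ A = 1 ⊕ 1 = 0
s1 = D ⊼ s0 = 0 ⊼ 0 = 1
s2 = s1 ∨ C = 1 ∨ 0 = 1
s3 = s1 ⊼ s2 = 1 ⊼ 1 = 0
s4 = ¬s3 = ¬0 = 1
So s4 = 1.

A=1, C=0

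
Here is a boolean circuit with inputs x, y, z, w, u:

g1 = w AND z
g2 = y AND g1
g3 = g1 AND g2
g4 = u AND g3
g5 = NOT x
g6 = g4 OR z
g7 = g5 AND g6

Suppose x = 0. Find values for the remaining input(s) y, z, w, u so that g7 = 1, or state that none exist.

Check with x = 0 and y=0, z=1, w=0, u=1:
g1 = w AND z = 0 AND 1 = 0
g2 = y AND g1 = 0 AND 0 = 0
g3 = g1 AND g2 = 0 AND 0 = 0
g4 = u AND g3 = 1 AND 0 = 0
g5 = NOT x = NOT 0 = 1
g6 = g4 OR z = 0 OR 1 = 1
g7 = g5 AND g6 = 1 AND 1 = 1
So g7 = 1.

y=0, z=1, w=0, u=1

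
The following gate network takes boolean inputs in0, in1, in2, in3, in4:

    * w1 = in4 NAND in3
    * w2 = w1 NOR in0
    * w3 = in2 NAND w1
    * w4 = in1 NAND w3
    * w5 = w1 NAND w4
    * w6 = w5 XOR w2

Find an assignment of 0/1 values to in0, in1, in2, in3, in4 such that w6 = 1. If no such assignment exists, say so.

in0=0 in1=1 in2=0 in3=0 in4=1

w6 = w5 XOR w2 must be 1, so w5 and w2 differ.
Check with in0=0 in1=1 in2=0 in3=0 in4=1:
w1 = in4 NAND in3 = 1 NAND 0 = 1
w2 = w1 NOR in0 = 1 NOR 0 = 0
w3 = in2 NAND w1 = 0 NAND 1 = 1
w4 = in1 NAND w3 = 1 NAND 1 = 0
w5 = w1 NAND w4 = 1 NAND 0 = 1
w6 = w5 XOR w2 = 1 XOR 0 = 1
So w6 = 1 as required.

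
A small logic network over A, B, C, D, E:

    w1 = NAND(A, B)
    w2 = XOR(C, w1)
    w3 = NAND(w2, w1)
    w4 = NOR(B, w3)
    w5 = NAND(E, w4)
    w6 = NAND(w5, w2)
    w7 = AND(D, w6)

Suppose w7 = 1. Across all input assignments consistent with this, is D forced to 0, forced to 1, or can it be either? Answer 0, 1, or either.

w7 = AND(D, w6) must be 1, so both D = 1 and w6 = 1.
w6 = NAND(w5, w2) must be 1, so at least one of w5, w2 is 0.
Every assignment with w7 = 1 has D = 1; there are 10 such assignment(s).

1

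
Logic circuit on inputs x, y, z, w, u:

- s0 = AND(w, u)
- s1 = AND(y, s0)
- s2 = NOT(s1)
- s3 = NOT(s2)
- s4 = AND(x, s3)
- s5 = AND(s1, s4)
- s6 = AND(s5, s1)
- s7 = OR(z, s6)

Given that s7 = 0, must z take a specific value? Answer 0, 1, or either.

0

s7 = OR(z, s6) must be 0, so both z = 0 and s6 = 0.
s6 = AND(s5, s1) must be 0, so at least one of s5, s1 is 0.
Every assignment with s7 = 0 has z = 0; there are 15 such assignment(s).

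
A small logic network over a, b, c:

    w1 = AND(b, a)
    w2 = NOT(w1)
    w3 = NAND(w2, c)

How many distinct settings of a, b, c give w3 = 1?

w3 = NAND(w2, c) must be 1, so at least one of w2, c is 0.
Satisfying assignments:
  a=0, b=0, c=0
  a=0, b=1, c=0
  a=1, b=0, c=0
  a=1, b=1, c=0
  a=1, b=1, c=1

5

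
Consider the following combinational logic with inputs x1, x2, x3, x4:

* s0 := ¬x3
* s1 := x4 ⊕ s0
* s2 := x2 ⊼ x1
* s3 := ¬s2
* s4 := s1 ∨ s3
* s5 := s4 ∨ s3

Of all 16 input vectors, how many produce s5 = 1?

10

s5 = s4 ∨ s3 must be 1, so at least one of s4, s3 is 1.
Enumerating the 16 input combinations, 10 give s5 = 1 and 6 give s5 = 0.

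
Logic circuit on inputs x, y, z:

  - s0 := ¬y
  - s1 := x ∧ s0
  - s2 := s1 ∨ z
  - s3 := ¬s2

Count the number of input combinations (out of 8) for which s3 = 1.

3

s3 = ¬s2 must be 1, so s2 = 0.
Enumerating the 8 input combinations, 3 give s3 = 1 and 5 give s3 = 0.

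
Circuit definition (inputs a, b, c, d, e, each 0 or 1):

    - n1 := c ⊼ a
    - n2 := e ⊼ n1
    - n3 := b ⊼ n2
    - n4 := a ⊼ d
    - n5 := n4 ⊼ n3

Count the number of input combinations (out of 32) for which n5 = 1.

15

n5 = n4 ⊼ n3 must be 1, so at least one of n4, n3 is 0.
Enumerating the 32 input combinations, 15 give n5 = 1 and 17 give n5 = 0.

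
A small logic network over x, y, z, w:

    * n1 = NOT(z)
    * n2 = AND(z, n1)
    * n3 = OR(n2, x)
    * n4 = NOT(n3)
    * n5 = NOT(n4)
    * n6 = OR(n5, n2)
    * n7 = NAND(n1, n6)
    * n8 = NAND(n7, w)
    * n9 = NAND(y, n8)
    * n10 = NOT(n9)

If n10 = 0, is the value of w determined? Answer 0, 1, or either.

either

Both values of w occur among assignments with n10 = 0:
  w=0: x=0, y=0, z=0, w=0
  w=1: x=0, y=0, z=0, w=1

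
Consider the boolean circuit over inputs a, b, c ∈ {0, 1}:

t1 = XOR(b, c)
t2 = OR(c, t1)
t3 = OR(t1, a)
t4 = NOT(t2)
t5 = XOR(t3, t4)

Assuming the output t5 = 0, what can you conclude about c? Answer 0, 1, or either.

Both values of c occur among assignments with t5 = 0:
  c=0: a=1, b=0, c=0
  c=1: a=0, b=1, c=1

either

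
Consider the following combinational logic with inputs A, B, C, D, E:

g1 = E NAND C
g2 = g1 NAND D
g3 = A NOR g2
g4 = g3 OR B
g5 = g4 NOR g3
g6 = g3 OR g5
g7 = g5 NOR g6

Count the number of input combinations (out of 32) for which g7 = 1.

g7 = g5 NOR g6 must be 1, so both g5 = 0 and g6 = 0.
Enumerating the 32 input combinations, 13 give g7 = 1 and 19 give g7 = 0.

13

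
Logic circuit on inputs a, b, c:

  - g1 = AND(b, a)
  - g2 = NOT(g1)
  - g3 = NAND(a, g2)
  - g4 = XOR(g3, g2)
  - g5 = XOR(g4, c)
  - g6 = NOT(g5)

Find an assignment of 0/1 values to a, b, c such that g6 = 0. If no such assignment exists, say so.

a=0, b=1, c=1

Check with a=0, b=1, c=1:
g1 = AND(b, a) = AND(1, 0) = 0
g2 = NOT(g1) = NOT 0 = 1
g3 = NAND(a, g2) = NAND(0, 1) = 1
g4 = XOR(g3, g2) = XOR(1, 1) = 0
g5 = XOR(g4, c) = XOR(0, 1) = 1
g6 = NOT(g5) = NOT 1 = 0
So g6 = 0 as required.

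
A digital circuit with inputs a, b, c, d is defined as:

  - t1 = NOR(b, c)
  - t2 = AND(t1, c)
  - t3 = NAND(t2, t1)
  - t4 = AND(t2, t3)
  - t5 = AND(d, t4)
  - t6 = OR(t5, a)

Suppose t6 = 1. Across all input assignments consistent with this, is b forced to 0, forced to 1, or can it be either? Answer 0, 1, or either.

either

Both values of b occur among assignments with t6 = 1:
  b=0: a=1, b=0, c=0, d=0
  b=1: a=1, b=1, c=0, d=0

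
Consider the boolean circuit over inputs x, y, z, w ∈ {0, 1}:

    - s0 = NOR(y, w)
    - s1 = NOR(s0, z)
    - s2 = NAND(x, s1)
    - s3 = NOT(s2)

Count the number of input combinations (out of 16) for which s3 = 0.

s3 = NOT(s2) must be 0, so s2 = 1.
s2 = NAND(x, s1) must be 1, so at least one of x, s1 is 0.
Enumerating the 16 input combinations, 13 give s3 = 0 and 3 give s3 = 1.

13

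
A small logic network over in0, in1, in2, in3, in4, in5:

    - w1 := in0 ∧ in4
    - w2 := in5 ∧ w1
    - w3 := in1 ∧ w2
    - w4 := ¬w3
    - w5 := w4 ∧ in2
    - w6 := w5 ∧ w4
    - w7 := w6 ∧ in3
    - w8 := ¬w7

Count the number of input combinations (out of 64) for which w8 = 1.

49

w8 = ¬w7 must be 1, so w7 = 0.
w7 = w6 ∧ in3 must be 0, so at least one of w6, in3 is 0.
Enumerating the 64 input combinations, 49 give w8 = 1 and 15 give w8 = 0.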